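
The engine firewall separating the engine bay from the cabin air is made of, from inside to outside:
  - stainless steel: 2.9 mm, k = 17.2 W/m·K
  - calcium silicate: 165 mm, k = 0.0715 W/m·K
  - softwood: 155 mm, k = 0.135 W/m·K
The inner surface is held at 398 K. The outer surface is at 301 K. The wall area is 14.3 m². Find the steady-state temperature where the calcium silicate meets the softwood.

T ≈ 333 K

Model the wall as resistances in series:
R_stainless steel = L/(kA) = 0.0029/(17.2×14.3) = 1.179×10^-5 K/W
R_calcium silicate = L/(kA) = 0.165/(0.0715×14.3) = 0.1614 K/W
R_softwood = L/(kA) = 0.155/(0.135×14.3) = 0.08029 K/W
R_total = 0.2417 K/W;  Q = ΔT/R_total = 97/0.2417 = 401.4 W
T_interface = T_inner − Q·ΣR(inner→interface) = 398 − 401×0.1614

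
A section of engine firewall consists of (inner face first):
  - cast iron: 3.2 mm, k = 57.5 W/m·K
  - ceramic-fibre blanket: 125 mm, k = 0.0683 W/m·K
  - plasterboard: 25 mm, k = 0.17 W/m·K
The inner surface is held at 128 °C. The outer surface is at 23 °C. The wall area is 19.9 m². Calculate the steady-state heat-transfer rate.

Q ≈ 1060 W

Series thermal resistances:
R_cast iron = L/(kA) = 0.0032/(57.5×19.9) = 2.797×10^-6 K/W
R_ceramic-fibre blanket = L/(kA) = 0.125/(0.0683×19.9) = 0.09197 K/W
R_plasterboard = L/(kA) = 0.025/(0.17×19.9) = 0.00739 K/W
R_total = 0.09936 K/W
Q = ΔT / R_total = 105 / 0.09936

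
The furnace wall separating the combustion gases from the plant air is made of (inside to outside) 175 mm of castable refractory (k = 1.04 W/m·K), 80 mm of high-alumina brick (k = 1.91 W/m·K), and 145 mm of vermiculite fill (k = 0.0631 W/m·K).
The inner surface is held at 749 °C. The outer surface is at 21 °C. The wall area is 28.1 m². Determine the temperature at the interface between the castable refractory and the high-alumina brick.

Series thermal resistances:
R_castable refractory = L/(kA) = 0.175/(1.04×28.1) = 0.005988 K/W
R_high-alumina brick = L/(kA) = 0.08/(1.91×28.1) = 0.001491 K/W
R_vermiculite fill = L/(kA) = 0.145/(0.0631×28.1) = 0.08178 K/W
R_total = 0.08926 K/W;  Q = ΔT/R_total = 728/0.08926 = 8156 W
T_interface = T_inner − Q·ΣR(inner→interface) = 749 − 8160×0.005988

T ≈ 700 °C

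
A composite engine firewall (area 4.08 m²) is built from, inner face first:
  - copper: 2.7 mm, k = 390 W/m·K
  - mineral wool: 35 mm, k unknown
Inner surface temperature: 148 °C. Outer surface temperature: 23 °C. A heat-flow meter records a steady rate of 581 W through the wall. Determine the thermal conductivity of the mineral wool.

k ≈ 0.0399 W/(m·K)

Series thermal resistances:
R_copper = L/(kA) = 0.0027/(390×4.08) = 1.697×10^-6 K/W
Sum of known resistances R_other = 1.697×10^-6 K/W
Total R = ΔT/Q = 125/581 = 0.2151 K/W
R_mineral wool = R_total − R_other = 0.2151 K/W
k = L/(R·A) = 0.035/(0.2151×4.08)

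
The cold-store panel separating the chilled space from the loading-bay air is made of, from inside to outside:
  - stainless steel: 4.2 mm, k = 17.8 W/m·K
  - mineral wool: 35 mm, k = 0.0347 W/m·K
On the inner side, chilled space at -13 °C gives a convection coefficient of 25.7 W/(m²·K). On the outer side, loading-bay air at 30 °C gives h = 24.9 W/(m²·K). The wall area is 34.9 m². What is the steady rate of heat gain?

Q ≈ 1380 W

Thermal resistances in series:
R_inner film = 1/(h_i·A) = 1/(25.7×34.9) = 0.001115 K/W
R_stainless steel = L/(kA) = 0.0042/(17.8×34.9) = 6.761×10^-6 K/W
R_mineral wool = L/(kA) = 0.035/(0.0347×34.9) = 0.0289 K/W
R_outer film = 1/(h_o·A) = 1/(24.9×34.9) = 0.001151 K/W
R_total = 0.03117 K/W
Q = ΔT / R_total = 43 / 0.03117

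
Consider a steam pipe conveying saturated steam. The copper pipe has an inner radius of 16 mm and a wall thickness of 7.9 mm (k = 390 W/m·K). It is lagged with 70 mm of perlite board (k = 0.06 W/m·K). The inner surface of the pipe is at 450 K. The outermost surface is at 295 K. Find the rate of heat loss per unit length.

q′ ≈ 42.7 W/m

For a radial system each layer contributes R = ln(r_out/r_in)/(2πkL); films add R = 1/(hA).
R_copper pipe wall = ln(23.9/16)/(2π×390×1) = 1.638×10^-4 K/W
R_perlite board = ln(93.9/23.9)/(2π×0.06×1) = 3.63 K/W
R_total = 3.63 K/W
Q = ΔT/R_total = 155/3.63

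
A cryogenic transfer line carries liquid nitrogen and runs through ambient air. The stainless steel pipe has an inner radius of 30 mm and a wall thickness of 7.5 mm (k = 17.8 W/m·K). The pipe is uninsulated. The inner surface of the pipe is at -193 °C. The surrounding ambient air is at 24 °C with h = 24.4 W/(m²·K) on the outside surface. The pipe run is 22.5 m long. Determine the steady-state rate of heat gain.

Radial resistances (cylindrical: R_cond = ln(r_o/r_i)/(2πkL), R_conv = 1/(h·2πrL)):
R_stainless steel pipe wall = ln(37.5/30)/(2π×17.8×22.5) = 8.868×10^-5 K/W
R_outer film = 1/(h_o·2πr_oL) = 1/(24.4×2π×0.0375×22.5) = 0.007731 K/W
R_total = 0.007819 K/W
Q = ΔT/R_total = 217/0.007819

Q ≈ 27800 W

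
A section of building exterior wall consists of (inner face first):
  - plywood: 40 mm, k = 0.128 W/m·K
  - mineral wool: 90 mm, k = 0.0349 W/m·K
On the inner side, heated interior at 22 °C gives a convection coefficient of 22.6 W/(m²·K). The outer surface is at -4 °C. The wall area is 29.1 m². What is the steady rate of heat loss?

Q ≈ 258 W

Treating each layer as a thermal resistance in series:
R_inner film = 1/(h_i·A) = 1/(22.6×29.1) = 0.001521 K/W
R_plywood = L/(kA) = 0.04/(0.128×29.1) = 0.01074 K/W
R_mineral wool = L/(kA) = 0.09/(0.0349×29.1) = 0.08862 K/W
R_total = 0.1009 K/W
Q = ΔT / R_total = 26 / 0.1009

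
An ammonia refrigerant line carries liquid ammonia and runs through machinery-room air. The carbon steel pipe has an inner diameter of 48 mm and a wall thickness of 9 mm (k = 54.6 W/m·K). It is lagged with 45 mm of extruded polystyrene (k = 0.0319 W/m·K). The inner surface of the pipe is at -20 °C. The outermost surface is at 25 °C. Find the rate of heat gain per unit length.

q′ ≈ 10.5 W/m

For a radial system each layer contributes R = ln(r_out/r_in)/(2πkL); films add R = 1/(hA).
R_carbon steel pipe wall = ln(33/24)/(2π×54.6×1) = 9.283×10^-4 K/W
R_extruded polystyrene = ln(78/33)/(2π×0.0319×1) = 4.292 K/W
R_total = 4.293 K/W
Q = ΔT/R_total = 45/4.293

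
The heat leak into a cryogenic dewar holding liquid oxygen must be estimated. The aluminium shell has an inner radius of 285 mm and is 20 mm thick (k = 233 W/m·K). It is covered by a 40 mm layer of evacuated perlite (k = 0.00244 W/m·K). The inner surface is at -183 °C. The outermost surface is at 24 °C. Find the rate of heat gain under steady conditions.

Spherical conduction: R = (1/r_in − 1/r_out)/(4πk) per layer; series-sum.
R_aluminium shell = (1/0.285 − 1/0.305)/(4π×233) = 7.858×10^-5 K/W
R_evacuated perlite = (1/0.305 − 1/0.345)/(4π×0.00244) = 12.4 K/W
R_total = 12.4 K/W
Q = ΔT/R_total = 207/12.4

Q ≈ 16.7 W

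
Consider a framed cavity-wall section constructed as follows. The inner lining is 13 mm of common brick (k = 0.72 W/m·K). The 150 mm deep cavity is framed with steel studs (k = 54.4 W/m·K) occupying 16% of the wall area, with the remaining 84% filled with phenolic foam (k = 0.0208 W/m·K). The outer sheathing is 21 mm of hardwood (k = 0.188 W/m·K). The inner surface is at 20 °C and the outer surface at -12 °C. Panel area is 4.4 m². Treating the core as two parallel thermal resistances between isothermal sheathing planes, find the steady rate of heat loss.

Sheathing layers in series; stud and cavity paths in parallel between them.
R_inner = 0.013/(0.72×4.4) = 0.004104 K/W
R_stud  = 0.15/(54.4×0.16×4.4) = 0.003917 K/W
R_cav   = 0.15/(0.0208×0.84×4.4) = 1.951 K/W
1/R_core = 1/R_stud + 1/R_cav → R_core = 0.003909 K/W
R_outer = 0.021/(0.188×4.4) = 0.02539 K/W
R_total = 0.0334 K/W
Q = ΔT/R_total = 32/0.0334

Q ≈ 958 W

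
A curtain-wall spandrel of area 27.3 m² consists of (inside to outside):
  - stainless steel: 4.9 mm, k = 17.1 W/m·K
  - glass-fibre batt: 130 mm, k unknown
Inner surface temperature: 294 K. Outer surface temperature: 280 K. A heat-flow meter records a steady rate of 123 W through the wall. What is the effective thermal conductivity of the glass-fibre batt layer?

Series thermal resistances:
R_stainless steel = L/(kA) = 0.0049/(17.1×27.3) = 1.05×10^-5 K/W
Sum of known resistances R_other = 1.05×10^-5 K/W
Total R = ΔT/Q = 14/123 = 0.1138 K/W
R_glass-fibre batt = R_total − R_other = 0.1138 K/W
k = L/(R·A) = 0.13/(0.1138×27.3)

k ≈ 0.0418 W/(m·K)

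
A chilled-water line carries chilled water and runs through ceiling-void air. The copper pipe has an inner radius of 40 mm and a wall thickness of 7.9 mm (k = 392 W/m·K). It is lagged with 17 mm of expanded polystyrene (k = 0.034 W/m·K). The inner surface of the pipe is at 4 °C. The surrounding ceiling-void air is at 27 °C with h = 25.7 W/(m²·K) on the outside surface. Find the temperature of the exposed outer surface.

T ≈ 25.6 °C

Radial resistances (cylindrical: R_cond = ln(r_o/r_i)/(2πkL), R_conv = 1/(h·2πrL)):
R_copper pipe wall = ln(47.9/40)/(2π×392×1) = 7.318×10^-5 K/W
R_expanded polystyrene = ln(64.9/47.9)/(2π×0.034×1) = 1.422 K/W
R_outer film = 1/(h_o·2πr_oL) = 1/(25.7×2π×0.0649×1) = 0.09542 K/W
R_total = 1.517 K/W
Q = ΔT/R_total = 23/1.517
Q = 15.2 W/m
T_interface = T_inner + Q·ΣR(inner→interface) = 4 + 15.2×1.422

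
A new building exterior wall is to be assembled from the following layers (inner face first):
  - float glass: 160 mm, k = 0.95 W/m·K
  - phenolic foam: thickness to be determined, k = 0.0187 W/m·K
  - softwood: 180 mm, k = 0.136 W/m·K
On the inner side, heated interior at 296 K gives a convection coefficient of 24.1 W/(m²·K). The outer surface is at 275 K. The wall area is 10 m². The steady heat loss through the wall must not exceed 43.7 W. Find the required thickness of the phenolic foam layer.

L ≈ 61.2 mm

Thermal resistances in series:
R_inner film = 1/(h_i·A) = 1/(24.1×10) = 0.004149 K/W
R_float glass = L/(kA) = 0.16/(0.95×10) = 0.01684 K/W
R_softwood = L/(kA) = 0.18/(0.136×10) = 0.1324 K/W
Sum of the known resistances R_other = 0.1533 K/W
Required total resistance R_tot = ΔT/Q_allow = 21/43.7 = 0.4805 K/W
R_phenolic foam = R_tot − R_other = 0.3272 K/W
L = R·k·A = 0.3272×0.0187×10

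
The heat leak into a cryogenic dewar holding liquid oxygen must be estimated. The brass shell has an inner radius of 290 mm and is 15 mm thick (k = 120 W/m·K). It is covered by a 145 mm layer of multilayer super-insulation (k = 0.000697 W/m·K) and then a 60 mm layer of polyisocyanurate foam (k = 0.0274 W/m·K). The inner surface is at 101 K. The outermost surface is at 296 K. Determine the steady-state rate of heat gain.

Spherical conduction: R = (1/r_in − 1/r_out)/(4πk) per layer; series-sum.
R_brass shell = (1/0.29 − 1/0.305)/(4π×120) = 1.125×10^-4 K/W
R_multilayer super-insulation = (1/0.305 − 1/0.45)/(4π×0.000697) = 120.6 K/W
R_polyisocyanurate foam = (1/0.45 − 1/0.51)/(4π×0.0274) = 0.7593 K/W
R_total = 121.4 K/W
Q = ΔT/R_total = 195/121.4

Q ≈ 1.61 W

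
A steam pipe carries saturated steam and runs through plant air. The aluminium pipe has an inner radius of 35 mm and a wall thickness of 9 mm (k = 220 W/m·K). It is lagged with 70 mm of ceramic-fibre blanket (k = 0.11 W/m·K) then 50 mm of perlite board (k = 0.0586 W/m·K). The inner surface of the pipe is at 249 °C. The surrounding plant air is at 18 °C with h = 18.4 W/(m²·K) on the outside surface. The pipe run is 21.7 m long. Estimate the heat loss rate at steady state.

For a radial system each layer contributes R = ln(r_out/r_in)/(2πkL); films add R = 1/(hA).
R_aluminium pipe wall = ln(44/35)/(2π×220×21.7) = 7.629×10^-6 K/W
R_ceramic-fibre blanket = ln(114/44)/(2π×0.11×21.7) = 0.06348 K/W
R_perlite board = ln(164/114)/(2π×0.0586×21.7) = 0.04552 K/W
R_outer film = 1/(h_o·2πr_oL) = 1/(18.4×2π×0.164×21.7) = 0.002431 K/W
R_total = 0.1114 K/W
Q = ΔT/R_total = 231/0.1114

Q ≈ 2070 W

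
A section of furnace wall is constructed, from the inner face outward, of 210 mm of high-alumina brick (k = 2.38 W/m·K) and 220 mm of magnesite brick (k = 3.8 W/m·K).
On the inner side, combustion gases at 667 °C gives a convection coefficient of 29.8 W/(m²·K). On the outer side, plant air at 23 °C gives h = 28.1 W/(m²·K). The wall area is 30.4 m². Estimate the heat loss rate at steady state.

Q ≈ 90900 W

Thermal resistances in series:
R_inner film = 1/(h_i·A) = 1/(29.8×30.4) = 0.001104 K/W
R_high-alumina brick = L/(kA) = 0.21/(2.38×30.4) = 0.002902 K/W
R_magnesite brick = L/(kA) = 0.22/(3.8×30.4) = 0.001904 K/W
R_outer film = 1/(h_o·A) = 1/(28.1×30.4) = 0.001171 K/W
R_total = 0.007081 K/W
Q = ΔT / R_total = 644 / 0.007081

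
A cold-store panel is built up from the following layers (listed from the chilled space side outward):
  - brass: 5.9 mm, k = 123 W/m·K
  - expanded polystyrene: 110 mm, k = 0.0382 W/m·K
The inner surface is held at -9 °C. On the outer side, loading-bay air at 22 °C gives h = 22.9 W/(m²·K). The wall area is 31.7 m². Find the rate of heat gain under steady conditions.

Q ≈ 336 W

Model the wall as resistances in series:
R_brass = L/(kA) = 0.0059/(123×31.7) = 1.513×10^-6 K/W
R_expanded polystyrene = L/(kA) = 0.11/(0.0382×31.7) = 0.09084 K/W
R_outer film = 1/(h_o·A) = 1/(22.9×31.7) = 0.001378 K/W
R_total = 0.09222 K/W
Q = ΔT / R_total = 31 / 0.09222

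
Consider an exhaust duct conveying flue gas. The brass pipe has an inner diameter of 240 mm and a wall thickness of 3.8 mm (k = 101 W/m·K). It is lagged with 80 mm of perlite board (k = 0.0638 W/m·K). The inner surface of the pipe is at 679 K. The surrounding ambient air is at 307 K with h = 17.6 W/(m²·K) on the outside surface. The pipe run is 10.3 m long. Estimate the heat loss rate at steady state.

Q ≈ 2980 W

For a radial system each layer contributes R = ln(r_out/r_in)/(2πkL); films add R = 1/(hA).
R_brass pipe wall = ln(123.8/120)/(2π×101×10.3) = 4.77×10^-6 K/W
R_perlite board = ln(203.8/123.8)/(2π×0.0638×10.3) = 0.1207 K/W
R_outer film = 1/(h_o·2πr_oL) = 1/(17.6×2π×0.2038×10.3) = 0.004308 K/W
R_total = 0.125 K/W
Q = ΔT/R_total = 372/0.125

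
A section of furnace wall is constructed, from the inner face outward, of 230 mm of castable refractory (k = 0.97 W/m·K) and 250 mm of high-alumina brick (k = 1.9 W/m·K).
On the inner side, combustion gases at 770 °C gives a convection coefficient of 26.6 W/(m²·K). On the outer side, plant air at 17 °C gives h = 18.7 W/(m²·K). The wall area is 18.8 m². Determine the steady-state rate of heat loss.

Q ≈ 30800 W

Treating each layer as a thermal resistance in series:
R_inner film = 1/(h_i·A) = 1/(26.6×18.8) = 0.002 K/W
R_castable refractory = L/(kA) = 0.23/(0.97×18.8) = 0.01261 K/W
R_high-alumina brick = L/(kA) = 0.25/(1.9×18.8) = 0.006999 K/W
R_outer film = 1/(h_o·A) = 1/(18.7×18.8) = 0.002844 K/W
R_total = 0.02446 K/W
Q = ΔT / R_total = 753 / 0.02446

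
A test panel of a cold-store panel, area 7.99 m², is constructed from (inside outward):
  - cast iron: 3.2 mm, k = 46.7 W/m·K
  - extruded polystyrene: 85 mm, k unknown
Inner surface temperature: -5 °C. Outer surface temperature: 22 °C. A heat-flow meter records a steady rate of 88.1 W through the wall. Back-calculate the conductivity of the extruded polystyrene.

Model the wall as resistances in series:
R_cast iron = L/(kA) = 0.0032/(46.7×7.99) = 8.576×10^-6 K/W
Sum of known resistances R_other = 8.576×10^-6 K/W
Total R = ΔT/Q = 27/88.1 = 0.3065 K/W
R_extruded polystyrene = R_total − R_other = 0.3065 K/W
k = L/(R·A) = 0.085/(0.3065×7.99)

k ≈ 0.0347 W/(m·K)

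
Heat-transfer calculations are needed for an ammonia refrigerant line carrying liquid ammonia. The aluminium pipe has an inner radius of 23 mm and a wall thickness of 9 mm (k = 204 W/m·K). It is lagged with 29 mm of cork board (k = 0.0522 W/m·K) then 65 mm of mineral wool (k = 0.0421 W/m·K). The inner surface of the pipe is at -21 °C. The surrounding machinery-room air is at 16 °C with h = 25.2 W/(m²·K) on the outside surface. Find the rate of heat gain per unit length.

q′ ≈ 7.77 W/m

Cylindrical conduction, so R = ln(r₂/r₁)/(2πkL) per layer, in series:
R_aluminium pipe wall = ln(32/23)/(2π×204×1) = 2.576×10^-4 K/W
R_cork board = ln(61/32)/(2π×0.0522×1) = 1.967 K/W
R_mineral wool = ln(126/61)/(2π×0.0421×1) = 2.742 K/W
R_outer film = 1/(h_o·2πr_oL) = 1/(25.2×2π×0.126×1) = 0.05012 K/W
R_total = 4.76 K/W
Q = ΔT/R_total = 37/4.76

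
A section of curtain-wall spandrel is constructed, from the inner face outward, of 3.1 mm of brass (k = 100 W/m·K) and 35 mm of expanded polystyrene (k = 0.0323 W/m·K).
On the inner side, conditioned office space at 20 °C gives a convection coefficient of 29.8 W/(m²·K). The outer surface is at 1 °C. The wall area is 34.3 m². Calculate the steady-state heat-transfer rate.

Series thermal resistances:
R_inner film = 1/(h_i·A) = 1/(29.8×34.3) = 9.783×10^-4 K/W
R_brass = L/(kA) = 0.0031/(100×34.3) = 9.038×10^-7 K/W
R_expanded polystyrene = L/(kA) = 0.035/(0.0323×34.3) = 0.03159 K/W
R_total = 0.03257 K/W
Q = ΔT / R_total = 19 / 0.03257

Q ≈ 583 W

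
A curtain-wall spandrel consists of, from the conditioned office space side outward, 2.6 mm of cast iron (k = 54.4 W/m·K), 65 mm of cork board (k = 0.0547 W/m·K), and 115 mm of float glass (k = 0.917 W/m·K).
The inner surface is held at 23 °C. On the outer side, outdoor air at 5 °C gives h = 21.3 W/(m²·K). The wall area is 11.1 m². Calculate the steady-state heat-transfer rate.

Series thermal resistances:
R_cast iron = L/(kA) = 0.0026/(54.4×11.1) = 4.306×10^-6 K/W
R_cork board = L/(kA) = 0.065/(0.0547×11.1) = 0.1071 K/W
R_float glass = L/(kA) = 0.115/(0.917×11.1) = 0.0113 K/W
R_outer film = 1/(h_o·A) = 1/(21.3×11.1) = 0.00423 K/W
R_total = 0.1226 K/W
Q = ΔT / R_total = 18 / 0.1226

Q ≈ 147 W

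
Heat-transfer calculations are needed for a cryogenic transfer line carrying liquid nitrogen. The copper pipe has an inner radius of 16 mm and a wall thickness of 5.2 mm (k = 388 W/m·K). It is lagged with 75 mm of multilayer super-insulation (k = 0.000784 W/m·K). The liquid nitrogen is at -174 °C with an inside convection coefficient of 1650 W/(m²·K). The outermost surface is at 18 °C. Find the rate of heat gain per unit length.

For a radial system each layer contributes R = ln(r_out/r_in)/(2πkL); films add R = 1/(hA).
R_inner film = 1/(h_i·2πr₁L) = 1/(1650×2π×0.016×1) = 0.006029 K/W
R_copper pipe wall = ln(21.2/16)/(2π×388×1) = 1.154×10^-4 K/W
R_multilayer super-insulation = ln(96.2/21.2)/(2π×0.000784×1) = 307 K/W
R_total = 307 K/W
Q = ΔT/R_total = 192/307

q′ ≈ 0.625 W/m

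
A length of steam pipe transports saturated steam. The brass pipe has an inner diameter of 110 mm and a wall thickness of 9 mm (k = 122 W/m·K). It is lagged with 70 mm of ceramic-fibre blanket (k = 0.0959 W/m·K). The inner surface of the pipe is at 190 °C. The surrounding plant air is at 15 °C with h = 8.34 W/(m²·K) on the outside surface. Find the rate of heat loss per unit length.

q′ ≈ 128 W/m

For a radial system each layer contributes R = ln(r_out/r_in)/(2πkL); films add R = 1/(hA).
R_brass pipe wall = ln(64/55)/(2π×122×1) = 1.977×10^-4 K/W
R_ceramic-fibre blanket = ln(134/64)/(2π×0.0959×1) = 1.226 K/W
R_outer film = 1/(h_o·2πr_oL) = 1/(8.34×2π×0.134×1) = 0.1424 K/W
R_total = 1.369 K/W
Q = ΔT/R_total = 175/1.369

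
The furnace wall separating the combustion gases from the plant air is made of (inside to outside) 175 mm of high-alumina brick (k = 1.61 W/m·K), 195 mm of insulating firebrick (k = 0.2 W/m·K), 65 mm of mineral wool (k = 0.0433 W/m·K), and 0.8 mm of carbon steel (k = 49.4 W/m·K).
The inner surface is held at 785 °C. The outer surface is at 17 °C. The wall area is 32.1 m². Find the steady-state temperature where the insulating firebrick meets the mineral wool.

T ≈ 463 °C

Model the wall as resistances in series:
R_high-alumina brick = L/(kA) = 0.175/(1.61×32.1) = 0.003386 K/W
R_insulating firebrick = L/(kA) = 0.195/(0.2×32.1) = 0.03037 K/W
R_mineral wool = L/(kA) = 0.065/(0.0433×32.1) = 0.04676 K/W
R_carbon steel = L/(kA) = 0.0008/(49.4×32.1) = 5.045×10^-7 K/W
R_total = 0.08053 K/W;  Q = ΔT/R_total = 768/0.08053 = 9537 W
T_interface = T_inner − Q·ΣR(inner→interface) = 785 − 9540×0.03376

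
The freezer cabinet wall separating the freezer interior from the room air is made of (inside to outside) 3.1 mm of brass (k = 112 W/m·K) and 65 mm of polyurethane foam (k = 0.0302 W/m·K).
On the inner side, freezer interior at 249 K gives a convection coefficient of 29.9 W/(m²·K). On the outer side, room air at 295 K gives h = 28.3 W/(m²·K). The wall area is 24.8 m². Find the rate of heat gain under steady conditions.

Treating each layer as a thermal resistance in series:
R_inner film = 1/(h_i·A) = 1/(29.9×24.8) = 0.001349 K/W
R_brass = L/(kA) = 0.0031/(112×24.8) = 1.116×10^-6 K/W
R_polyurethane foam = L/(kA) = 0.065/(0.0302×24.8) = 0.08679 K/W
R_outer film = 1/(h_o·A) = 1/(28.3×24.8) = 0.001425 K/W
R_total = 0.08956 K/W
Q = ΔT / R_total = 46 / 0.08956

Q ≈ 514 W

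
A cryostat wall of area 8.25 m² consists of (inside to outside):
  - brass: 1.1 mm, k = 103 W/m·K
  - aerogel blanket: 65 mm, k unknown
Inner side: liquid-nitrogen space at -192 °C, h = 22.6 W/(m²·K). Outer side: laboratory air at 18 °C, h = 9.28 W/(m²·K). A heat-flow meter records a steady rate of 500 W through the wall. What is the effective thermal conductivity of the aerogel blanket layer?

Using the resistance-network approach (series):
R_inner film = 1/(h_i·A) = 1/(22.6×8.25) = 0.005363 K/W
R_brass = L/(kA) = 0.0011/(103×8.25) = 1.294×10^-6 K/W
R_outer film = 1/(h_o·A) = 1/(9.28×8.25) = 0.01306 K/W
Sum of known resistances R_other = 0.01843 K/W
Total R = ΔT/Q = 210/500 = 0.42 K/W
R_aerogel blanket = R_total − R_other = 0.4016 K/W
k = L/(R·A) = 0.065/(0.4016×8.25)

k ≈ 0.0196 W/(m·K)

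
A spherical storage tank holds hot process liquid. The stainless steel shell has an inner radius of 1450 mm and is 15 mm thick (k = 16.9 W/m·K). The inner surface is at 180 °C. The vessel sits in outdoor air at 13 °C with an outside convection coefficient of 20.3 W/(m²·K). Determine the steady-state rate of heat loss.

For a spherical shell R = (1/r₁ − 1/r₂)/(4πk); film R = 1/(h·4πr²). In series:
R_stainless steel shell = (1/1.45 − 1/1.465)/(4π×16.9) = 3.325×10^-5 K/W
R_outer film = 1/(h·4πr_o²) = 1/(20.3×4π×1.465²) = 0.001826 K/W
R_total = 0.00186 K/W
Q = ΔT/R_total = 167/0.00186

Q ≈ 89800 W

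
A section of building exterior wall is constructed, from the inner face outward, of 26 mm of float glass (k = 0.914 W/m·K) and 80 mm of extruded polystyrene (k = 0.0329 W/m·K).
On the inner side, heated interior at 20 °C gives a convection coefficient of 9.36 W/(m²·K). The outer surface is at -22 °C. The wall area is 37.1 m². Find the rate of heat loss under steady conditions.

Q ≈ 607 W

Series thermal resistances:
R_inner film = 1/(h_i·A) = 1/(9.36×37.1) = 0.00288 K/W
R_float glass = L/(kA) = 0.026/(0.914×37.1) = 7.667×10^-4 K/W
R_extruded polystyrene = L/(kA) = 0.08/(0.0329×37.1) = 0.06554 K/W
R_total = 0.06919 K/W
Q = ΔT / R_total = 42 / 0.06919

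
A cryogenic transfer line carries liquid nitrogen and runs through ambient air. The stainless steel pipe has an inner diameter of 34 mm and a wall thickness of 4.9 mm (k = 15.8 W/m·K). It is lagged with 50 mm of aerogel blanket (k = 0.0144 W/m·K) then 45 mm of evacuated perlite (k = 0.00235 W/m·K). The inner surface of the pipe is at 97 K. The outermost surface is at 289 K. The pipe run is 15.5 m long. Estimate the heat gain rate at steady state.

Q ≈ 64.6 W

Per-layer cylindrical resistances, series-summed:
R_stainless steel pipe wall = ln(21.9/17)/(2π×15.8×15.5) = 1.646×10^-4 K/W
R_aerogel blanket = ln(71.9/21.9)/(2π×0.0144×15.5) = 0.8477 K/W
R_evacuated perlite = ln(116.9/71.9)/(2π×0.00235×15.5) = 2.124 K/W
R_total = 2.972 K/W
Q = ΔT/R_total = 192/2.972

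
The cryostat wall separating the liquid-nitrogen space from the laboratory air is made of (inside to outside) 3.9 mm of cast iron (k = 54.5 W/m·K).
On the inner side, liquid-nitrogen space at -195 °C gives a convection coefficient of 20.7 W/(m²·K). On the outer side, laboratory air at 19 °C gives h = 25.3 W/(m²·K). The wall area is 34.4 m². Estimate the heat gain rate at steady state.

Q ≈ 83700 W

Thermal resistances in series:
R_inner film = 1/(h_i·A) = 1/(20.7×34.4) = 0.001404 K/W
R_cast iron = L/(kA) = 0.0039/(54.5×34.4) = 2.08×10^-6 K/W
R_outer film = 1/(h_o·A) = 1/(25.3×34.4) = 0.001149 K/W
R_total = 0.002555 K/W
Q = ΔT / R_total = 214 / 0.002555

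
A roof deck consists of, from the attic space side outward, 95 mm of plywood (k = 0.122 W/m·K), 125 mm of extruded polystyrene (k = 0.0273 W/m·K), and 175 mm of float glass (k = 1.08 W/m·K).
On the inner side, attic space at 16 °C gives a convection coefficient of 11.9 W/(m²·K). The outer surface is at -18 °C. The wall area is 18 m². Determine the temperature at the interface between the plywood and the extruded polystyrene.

T ≈ 10.8 °C

Using the resistance-network approach (series):
R_inner film = 1/(h_i·A) = 1/(11.9×18) = 0.004669 K/W
R_plywood = L/(kA) = 0.095/(0.122×18) = 0.04326 K/W
R_extruded polystyrene = L/(kA) = 0.125/(0.0273×18) = 0.2544 K/W
R_float glass = L/(kA) = 0.175/(1.08×18) = 0.009002 K/W
R_total = 0.3113 K/W;  Q = ΔT/R_total = 34/0.3113 = 109.2 W
T_interface = T_inner − Q·ΣR(inner→interface) = 16 − 109×0.04793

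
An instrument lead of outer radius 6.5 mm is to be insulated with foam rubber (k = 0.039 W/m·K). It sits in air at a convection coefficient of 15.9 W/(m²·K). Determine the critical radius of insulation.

r_cr ≈ 2.45 mm

For a cylinder r_cr = k/h = 0.039/15.9
r_cr = 2.45 mm; since the bare radius (6.5 mm) is above r_cr, any added insulation will reduce heat loss.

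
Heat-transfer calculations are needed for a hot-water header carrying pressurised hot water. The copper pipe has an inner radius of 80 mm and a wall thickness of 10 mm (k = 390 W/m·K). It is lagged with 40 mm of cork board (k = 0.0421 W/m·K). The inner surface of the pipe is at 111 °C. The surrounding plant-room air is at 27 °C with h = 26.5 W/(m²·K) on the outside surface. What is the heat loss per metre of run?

Radial resistances (cylindrical: R_cond = ln(r_o/r_i)/(2πkL), R_conv = 1/(h·2πrL)):
R_copper pipe wall = ln(90/80)/(2π×390×1) = 4.807×10^-5 K/W
R_cork board = ln(130/90)/(2π×0.0421×1) = 1.39 K/W
R_outer film = 1/(h_o·2πr_oL) = 1/(26.5×2π×0.13×1) = 0.0462 K/W
R_total = 1.436 K/W
Q = ΔT/R_total = 84/1.436

q′ ≈ 58.5 W/m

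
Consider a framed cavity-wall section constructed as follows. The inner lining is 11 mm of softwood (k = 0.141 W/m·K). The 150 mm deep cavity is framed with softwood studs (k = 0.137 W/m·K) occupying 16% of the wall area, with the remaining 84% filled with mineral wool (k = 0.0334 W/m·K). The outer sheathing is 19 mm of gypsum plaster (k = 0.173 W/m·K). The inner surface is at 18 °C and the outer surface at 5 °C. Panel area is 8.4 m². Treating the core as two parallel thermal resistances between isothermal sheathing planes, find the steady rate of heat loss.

Sheathing layers in series; stud and cavity paths in parallel between them.
R_inner = 0.011/(0.141×8.4) = 0.009287 K/W
R_stud  = 0.15/(0.137×0.16×8.4) = 0.8147 K/W
R_cav   = 0.15/(0.0334×0.84×8.4) = 0.6365 K/W
1/R_core = 1/R_stud + 1/R_cav → R_core = 0.3573 K/W
R_outer = 0.019/(0.173×8.4) = 0.01307 K/W
R_total = 0.3797 K/W
Q = ΔT/R_total = 13/0.3797

Q ≈ 34.2 W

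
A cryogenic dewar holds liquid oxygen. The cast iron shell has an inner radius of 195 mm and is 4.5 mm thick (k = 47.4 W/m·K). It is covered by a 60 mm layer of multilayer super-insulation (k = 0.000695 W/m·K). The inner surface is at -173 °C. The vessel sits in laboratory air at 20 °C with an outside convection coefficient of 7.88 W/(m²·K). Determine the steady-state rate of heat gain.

For a spherical shell R = (1/r₁ − 1/r₂)/(4πk); film R = 1/(h·4πr²). In series:
R_cast iron shell = (1/0.195 − 1/0.1995)/(4π×47.4) = 1.942×10^-4 K/W
R_multilayer super-insulation = (1/0.1995 − 1/0.2595)/(4π×0.000695) = 132.7 K/W
R_outer film = 1/(h·4πr_o²) = 1/(7.88×4π×0.2595²) = 0.15 K/W
R_total = 132.9 K/W
Q = ΔT/R_total = 193/132.9

Q ≈ 1.45 W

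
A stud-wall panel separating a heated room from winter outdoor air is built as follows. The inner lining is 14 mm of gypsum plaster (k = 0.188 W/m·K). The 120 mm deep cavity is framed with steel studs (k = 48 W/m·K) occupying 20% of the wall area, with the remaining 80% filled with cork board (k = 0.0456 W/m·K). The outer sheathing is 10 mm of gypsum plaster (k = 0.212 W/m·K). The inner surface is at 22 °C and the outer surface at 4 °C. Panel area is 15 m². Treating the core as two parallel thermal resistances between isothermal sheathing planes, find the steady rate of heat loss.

Q ≈ 2010 W

Sheathing layers in series; stud and cavity paths in parallel between them.
R_inner = 0.014/(0.188×15) = 0.004965 K/W
R_stud  = 0.12/(48×0.2×15) = 8.333×10^-4 K/W
R_cav   = 0.12/(0.0456×0.8×15) = 0.2193 K/W
1/R_core = 1/R_stud + 1/R_cav → R_core = 8.302×10^-4 K/W
R_outer = 0.01/(0.212×15) = 0.003145 K/W
R_total = 0.008939 K/W
Q = ΔT/R_total = 18/0.008939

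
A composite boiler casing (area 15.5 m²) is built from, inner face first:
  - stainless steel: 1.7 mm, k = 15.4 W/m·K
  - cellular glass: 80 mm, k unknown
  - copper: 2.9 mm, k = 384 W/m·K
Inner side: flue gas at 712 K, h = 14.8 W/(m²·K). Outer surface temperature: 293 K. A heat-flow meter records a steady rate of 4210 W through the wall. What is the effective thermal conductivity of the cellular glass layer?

Using the resistance-network approach (series):
R_inner film = 1/(h_i·A) = 1/(14.8×15.5) = 0.004359 K/W
R_stainless steel = L/(kA) = 0.0017/(15.4×15.5) = 7.122×10^-6 K/W
R_copper = L/(kA) = 0.0029/(384×15.5) = 4.872×10^-7 K/W
Sum of known resistances R_other = 0.004367 K/W
Total R = ΔT/Q = 419/4210 = 0.09952 K/W
R_cellular glass = R_total − R_other = 0.09516 K/W
k = L/(R·A) = 0.08/(0.09516×15.5)

k ≈ 0.0542 W/(m·K)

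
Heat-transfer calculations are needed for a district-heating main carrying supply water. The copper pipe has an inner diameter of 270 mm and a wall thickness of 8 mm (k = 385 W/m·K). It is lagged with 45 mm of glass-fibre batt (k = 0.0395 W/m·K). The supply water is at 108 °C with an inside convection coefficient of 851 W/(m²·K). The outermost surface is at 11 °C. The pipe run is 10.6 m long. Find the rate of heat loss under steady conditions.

Per-layer cylindrical resistances, series-summed:
R_inner film = 1/(h_i·2πr₁L) = 1/(851×2π×0.135×10.6) = 1.307×10^-4 K/W
R_copper pipe wall = ln(143/135)/(2π×385×10.6) = 2.245×10^-6 K/W
R_glass-fibre batt = ln(188/143)/(2π×0.0395×10.6) = 0.104 K/W
R_total = 0.1041 K/W
Q = ΔT/R_total = 97/0.1041

Q ≈ 932 W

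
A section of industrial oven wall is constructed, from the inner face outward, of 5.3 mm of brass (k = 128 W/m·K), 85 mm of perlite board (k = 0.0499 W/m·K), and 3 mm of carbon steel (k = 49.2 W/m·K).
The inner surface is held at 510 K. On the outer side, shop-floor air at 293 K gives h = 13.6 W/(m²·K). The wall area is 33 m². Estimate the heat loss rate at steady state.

Using the resistance-network approach (series):
R_brass = L/(kA) = 0.0053/(128×33) = 1.255×10^-6 K/W
R_perlite board = L/(kA) = 0.085/(0.0499×33) = 0.05162 K/W
R_carbon steel = L/(kA) = 0.003/(49.2×33) = 1.848×10^-6 K/W
R_outer film = 1/(h_o·A) = 1/(13.6×33) = 0.002228 K/W
R_total = 0.05385 K/W
Q = ΔT / R_total = 217 / 0.05385

Q ≈ 4030 W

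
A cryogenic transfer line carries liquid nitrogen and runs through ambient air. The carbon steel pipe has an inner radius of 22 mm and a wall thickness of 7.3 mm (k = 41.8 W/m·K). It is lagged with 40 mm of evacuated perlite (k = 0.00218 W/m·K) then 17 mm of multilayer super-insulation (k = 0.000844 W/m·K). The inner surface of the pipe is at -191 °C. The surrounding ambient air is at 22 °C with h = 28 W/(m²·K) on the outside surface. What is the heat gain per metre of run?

Treating each annulus and film as a series resistance:
R_carbon steel pipe wall = ln(29.3/22)/(2π×41.8×1) = 0.001091 K/W
R_evacuated perlite = ln(69.3/29.3)/(2π×0.00218×1) = 62.85 K/W
R_multilayer super-insulation = ln(86.3/69.3)/(2π×0.000844×1) = 41.37 K/W
R_outer film = 1/(h_o·2πr_oL) = 1/(28×2π×0.0863×1) = 0.06586 K/W
R_total = 104.3 K/W
Q = ΔT/R_total = 213/104.3

q′ ≈ 2.04 W/m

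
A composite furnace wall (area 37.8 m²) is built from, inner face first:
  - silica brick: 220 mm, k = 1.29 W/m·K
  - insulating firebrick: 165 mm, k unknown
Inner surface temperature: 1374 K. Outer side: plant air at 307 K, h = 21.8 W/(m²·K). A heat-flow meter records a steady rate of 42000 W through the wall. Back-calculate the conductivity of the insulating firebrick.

Series thermal resistances:
R_silica brick = L/(kA) = 0.22/(1.29×37.8) = 0.004512 K/W
R_outer film = 1/(h_o·A) = 1/(21.8×37.8) = 0.001214 K/W
Sum of known resistances R_other = 0.005725 K/W
Total R = ΔT/Q = 1067/42000 = 0.0254 K/W
R_insulating firebrick = R_total − R_other = 0.01968 K/W
k = L/(R·A) = 0.165/(0.01968×37.8)

k ≈ 0.222 W/(m·K)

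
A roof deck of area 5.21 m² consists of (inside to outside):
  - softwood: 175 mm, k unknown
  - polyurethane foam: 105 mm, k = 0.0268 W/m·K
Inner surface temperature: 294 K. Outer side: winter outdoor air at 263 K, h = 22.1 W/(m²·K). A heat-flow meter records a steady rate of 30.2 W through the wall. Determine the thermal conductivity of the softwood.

Thermal resistances in series:
R_polyurethane foam = L/(kA) = 0.105/(0.0268×5.21) = 0.752 K/W
R_outer film = 1/(h_o·A) = 1/(22.1×5.21) = 0.008685 K/W
Sum of known resistances R_other = 0.7607 K/W
Total R = ΔT/Q = 31/30.2 = 1.026 K/W
R_softwood = R_total − R_other = 0.2658 K/W
k = L/(R·A) = 0.175/(0.2658×5.21)

k ≈ 0.126 W/(m·K)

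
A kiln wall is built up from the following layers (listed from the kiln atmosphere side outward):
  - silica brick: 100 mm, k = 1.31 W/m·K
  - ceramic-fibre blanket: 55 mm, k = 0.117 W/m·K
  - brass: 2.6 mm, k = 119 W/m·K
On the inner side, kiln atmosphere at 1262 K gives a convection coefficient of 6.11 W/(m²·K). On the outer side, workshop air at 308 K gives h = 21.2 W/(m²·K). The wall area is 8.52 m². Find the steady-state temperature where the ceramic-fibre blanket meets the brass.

T ≈ 367 K

Series thermal resistances:
R_inner film = 1/(h_i·A) = 1/(6.11×8.52) = 0.01921 K/W
R_silica brick = L/(kA) = 0.1/(1.31×8.52) = 0.00896 K/W
R_ceramic-fibre blanket = L/(kA) = 0.055/(0.117×8.52) = 0.05517 K/W
R_brass = L/(kA) = 0.0026/(119×8.52) = 2.564×10^-6 K/W
R_outer film = 1/(h_o·A) = 1/(21.2×8.52) = 0.005536 K/W
R_total = 0.08888 K/W;  Q = ΔT/R_total = 954/0.08888 = 10730 W
T_interface = T_inner − Q·ΣR(inner→interface) = 1262 − 10700×0.08334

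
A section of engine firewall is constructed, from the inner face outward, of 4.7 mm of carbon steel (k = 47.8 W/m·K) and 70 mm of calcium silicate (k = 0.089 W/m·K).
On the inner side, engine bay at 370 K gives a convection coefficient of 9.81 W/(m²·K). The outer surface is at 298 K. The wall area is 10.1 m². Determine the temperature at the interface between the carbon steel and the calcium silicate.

T ≈ 362 K

Using the resistance-network approach (series):
R_inner film = 1/(h_i·A) = 1/(9.81×10.1) = 0.01009 K/W
R_carbon steel = L/(kA) = 0.0047/(47.8×10.1) = 9.735×10^-6 K/W
R_calcium silicate = L/(kA) = 0.07/(0.089×10.1) = 0.07787 K/W
R_total = 0.08798 K/W;  Q = ΔT/R_total = 72/0.08798 = 818.4 W
T_interface = T_inner − Q·ΣR(inner→interface) = 370 − 818×0.0101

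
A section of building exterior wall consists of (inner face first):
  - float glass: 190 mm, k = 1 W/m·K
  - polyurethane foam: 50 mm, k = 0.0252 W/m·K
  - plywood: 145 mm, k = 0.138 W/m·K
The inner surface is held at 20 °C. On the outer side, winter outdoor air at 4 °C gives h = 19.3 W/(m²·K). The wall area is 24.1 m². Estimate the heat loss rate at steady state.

Q ≈ 118 W

Using the resistance-network approach (series):
R_float glass = L/(kA) = 0.19/(1×24.1) = 0.007884 K/W
R_polyurethane foam = L/(kA) = 0.05/(0.0252×24.1) = 0.08233 K/W
R_plywood = L/(kA) = 0.145/(0.138×24.1) = 0.0436 K/W
R_outer film = 1/(h_o·A) = 1/(19.3×24.1) = 0.00215 K/W
R_total = 0.136 K/W
Q = ΔT / R_total = 16 / 0.136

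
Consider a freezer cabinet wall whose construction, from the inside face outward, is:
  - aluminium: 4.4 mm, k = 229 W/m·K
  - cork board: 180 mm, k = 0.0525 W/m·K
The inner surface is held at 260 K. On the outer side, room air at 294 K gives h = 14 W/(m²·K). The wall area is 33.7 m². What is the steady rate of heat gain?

Thermal resistances in series:
R_aluminium = L/(kA) = 0.0044/(229×33.7) = 5.701×10^-7 K/W
R_cork board = L/(kA) = 0.18/(0.0525×33.7) = 0.1017 K/W
R_outer film = 1/(h_o·A) = 1/(14×33.7) = 0.00212 K/W
R_total = 0.1039 K/W
Q = ΔT / R_total = 34 / 0.1039

Q ≈ 327 W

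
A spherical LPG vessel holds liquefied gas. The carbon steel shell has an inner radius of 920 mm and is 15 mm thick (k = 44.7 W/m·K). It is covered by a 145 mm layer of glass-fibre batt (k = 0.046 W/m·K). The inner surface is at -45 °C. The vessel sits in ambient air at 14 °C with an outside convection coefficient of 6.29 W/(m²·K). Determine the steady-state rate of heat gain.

Spherical conduction: R = (1/r_in − 1/r_out)/(4πk) per layer; series-sum.
R_carbon steel shell = (1/0.92 − 1/0.935)/(4π×44.7) = 3.104×10^-5 K/W
R_glass-fibre batt = (1/0.935 − 1/1.08)/(4π×0.046) = 0.2484 K/W
R_outer film = 1/(h·4πr_o²) = 1/(6.29×4π×1.08²) = 0.01085 K/W
R_total = 0.2593 K/W
Q = ΔT/R_total = 59/0.2593

Q ≈ 228 W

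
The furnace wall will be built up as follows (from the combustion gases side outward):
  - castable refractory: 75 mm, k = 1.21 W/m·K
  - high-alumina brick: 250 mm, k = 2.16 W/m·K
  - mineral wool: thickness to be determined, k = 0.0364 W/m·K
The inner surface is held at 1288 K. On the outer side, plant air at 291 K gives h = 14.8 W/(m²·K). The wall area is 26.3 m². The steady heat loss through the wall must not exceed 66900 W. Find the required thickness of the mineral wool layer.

L ≈ 5.34 mm

Using the resistance-network approach (series):
R_castable refractory = L/(kA) = 0.075/(1.21×26.3) = 0.002357 K/W
R_high-alumina brick = L/(kA) = 0.25/(2.16×26.3) = 0.004401 K/W
R_outer film = 1/(h_o·A) = 1/(14.8×26.3) = 0.002569 K/W
Sum of the known resistances R_other = 0.009327 K/W
Required total resistance R_tot = ΔT/Q_allow = 997/66900 = 0.0149 K/W
R_mineral wool = R_tot − R_other = 0.005576 K/W
L = R·k·A = 0.005576×0.0364×26.3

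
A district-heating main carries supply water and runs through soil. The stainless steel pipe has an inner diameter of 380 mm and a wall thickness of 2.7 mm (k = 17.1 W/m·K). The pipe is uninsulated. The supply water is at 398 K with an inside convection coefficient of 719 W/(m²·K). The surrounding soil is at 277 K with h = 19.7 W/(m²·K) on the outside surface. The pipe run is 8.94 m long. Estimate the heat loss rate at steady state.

Q ≈ 25000 W

Cylindrical conduction, so R = ln(r₂/r₁)/(2πkL) per layer, in series:
R_inner film = 1/(h_i·2πr₁L) = 1/(719×2π×0.19×8.94) = 1.303×10^-4 K/W
R_stainless steel pipe wall = ln(192.7/190)/(2π×17.1×8.94) = 1.469×10^-5 K/W
R_outer film = 1/(h_o·2πr_oL) = 1/(19.7×2π×0.1927×8.94) = 0.00469 K/W
R_total = 0.004835 K/W
Q = ΔT/R_total = 121/0.004835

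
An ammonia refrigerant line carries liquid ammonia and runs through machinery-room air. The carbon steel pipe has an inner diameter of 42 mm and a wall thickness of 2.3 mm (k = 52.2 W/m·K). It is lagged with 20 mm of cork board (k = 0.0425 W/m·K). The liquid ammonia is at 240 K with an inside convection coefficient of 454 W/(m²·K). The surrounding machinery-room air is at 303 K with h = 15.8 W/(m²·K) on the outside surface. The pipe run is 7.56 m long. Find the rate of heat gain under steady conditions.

Treating each annulus and film as a series resistance:
R_inner film = 1/(h_i·2πr₁L) = 1/(454×2π×0.021×7.56) = 0.002208 K/W
R_carbon steel pipe wall = ln(23.3/21)/(2π×52.2×7.56) = 4.192×10^-5 K/W
R_cork board = ln(43.3/23.3)/(2π×0.0425×7.56) = 0.307 K/W
R_outer film = 1/(h_o·2πr_oL) = 1/(15.8×2π×0.0433×7.56) = 0.03077 K/W
R_total = 0.34 K/W
Q = ΔT/R_total = 63/0.34

Q ≈ 185 W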